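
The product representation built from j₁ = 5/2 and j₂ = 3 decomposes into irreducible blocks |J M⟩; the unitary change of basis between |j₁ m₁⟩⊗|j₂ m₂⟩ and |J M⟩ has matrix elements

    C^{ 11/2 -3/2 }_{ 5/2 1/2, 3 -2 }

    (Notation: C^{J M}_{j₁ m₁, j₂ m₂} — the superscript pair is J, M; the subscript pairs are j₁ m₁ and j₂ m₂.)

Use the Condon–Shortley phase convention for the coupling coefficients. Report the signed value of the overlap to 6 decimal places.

+0.426401  (= +√(2/11))

triangle: 0!×5!×6!/12! = 86400/479001600
(j±m)!: 3!×2!×1!×5!×4!×7! = 174182400
prefactor² = (2J+1)×Δ×N² = 4147200/11
  k=0: +1/(0!×0!×2!×1!×3!×5!) = 1/1440
Σ = 1/1440  ⇒  CG² = 4147200/11×(1/1440)² = 2/11
CG = +√(2/11) = +0.426401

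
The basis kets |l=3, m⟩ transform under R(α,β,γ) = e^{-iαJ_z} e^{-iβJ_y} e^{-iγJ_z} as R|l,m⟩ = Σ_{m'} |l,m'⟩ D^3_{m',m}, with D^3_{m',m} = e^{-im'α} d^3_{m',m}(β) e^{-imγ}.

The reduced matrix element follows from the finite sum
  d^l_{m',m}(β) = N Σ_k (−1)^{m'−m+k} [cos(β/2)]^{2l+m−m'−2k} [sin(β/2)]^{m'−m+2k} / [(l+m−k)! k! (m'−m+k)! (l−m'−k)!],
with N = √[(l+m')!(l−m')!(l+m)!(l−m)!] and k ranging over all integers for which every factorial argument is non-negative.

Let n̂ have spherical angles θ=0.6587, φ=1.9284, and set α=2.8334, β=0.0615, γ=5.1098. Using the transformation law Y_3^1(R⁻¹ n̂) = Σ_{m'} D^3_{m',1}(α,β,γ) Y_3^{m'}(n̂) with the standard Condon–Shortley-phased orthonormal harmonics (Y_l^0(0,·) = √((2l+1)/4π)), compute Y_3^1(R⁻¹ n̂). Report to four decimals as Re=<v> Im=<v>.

Re=-0.4247 Im=-0.0869

Need the full column D^3_{m',1} for m'=−3..3 at α=2.8334, β=0.0615, γ=5.1098.
cos(β/2)=0.999527, sin(β/2)=0.030745
d^3_{-3,1}: single k=4 term ⇒ +0.000003;  D = -0.000003-0.000001i
d^3_{-2,1}: k∈[3..4] ⇒ +0.000184 -0.000000 = +0.000183;  D = +0.000156+0.000097i
d^3_{-1,1}: k∈[2..4] ⇒ +0.005661 -0.000007 +0.000000 = +0.005654;  D = -0.003666-0.004304i
d^3_{0,1}: k∈[1..3] ⇒ +0.106253 -0.000302 +0.000000 = +0.105951;  D = +0.041007+0.097694i
d^3_{1,1}: k∈[0..2] ⇒ +0.997167 -0.007548 +0.000005 = +0.989624;  D = -0.088176-0.985688i
d^3_{2,1}: k∈[0..1] ⇒ -0.096995 +0.000184 = -0.096812;  D = +0.021030-0.094500i
d^3_{3,1}: single k=0 term ⇒ +0.003654;  D = +0.001838-0.003158i
Y_3^{m'}(θ=0.6587,φ=1.9284) and Σ D·Y over m':
  (-0.0000-0.0000i)·(+0.0841+0.0457i)  (+0.0002+0.0001i)·(-0.2286+0.1986i)  (-0.0037-0.0043i)·(-0.1473-0.3941i)  (+0.0410+0.0977i)·(+0.0374+0.0000i)  (-0.0882-0.9857i)·(+0.1473-0.3941i)  (+0.0210-0.0945i)·(-0.2286-0.1986i)  (+0.0018-0.0032i)·(-0.0841+0.0457i)
Y_3^1(R⁻¹ n̂) = -0.424689-0.086885i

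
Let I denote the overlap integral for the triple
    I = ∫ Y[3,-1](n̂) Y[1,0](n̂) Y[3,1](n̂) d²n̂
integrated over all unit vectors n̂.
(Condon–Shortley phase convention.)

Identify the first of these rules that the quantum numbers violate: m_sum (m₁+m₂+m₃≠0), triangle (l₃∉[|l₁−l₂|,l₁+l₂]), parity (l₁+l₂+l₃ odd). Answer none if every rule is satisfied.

Σmᵢ = 0  ✓
l₃∈[|l₁−l₂|,l₁+l₂]=[2,4], have l₃=3  ✓
Σlᵢ = 7 ⇒ odd  ✗

parity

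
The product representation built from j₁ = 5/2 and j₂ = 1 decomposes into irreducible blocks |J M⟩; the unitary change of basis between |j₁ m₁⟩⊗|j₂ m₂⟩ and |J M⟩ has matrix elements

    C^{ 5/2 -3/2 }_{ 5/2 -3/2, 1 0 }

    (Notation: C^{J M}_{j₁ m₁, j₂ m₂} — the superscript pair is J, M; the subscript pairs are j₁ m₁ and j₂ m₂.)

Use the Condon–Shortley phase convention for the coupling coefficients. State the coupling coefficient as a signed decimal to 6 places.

-0.507093

triangle: 1!×4!×1!/7! = 24/5040
(j±m)!: 1!×4!×1!×1!×1!×4! = 576
prefactor² = (2J+1)×Δ×N² = 576/35
  k=0: +1/(0!×1!×4!×1!×0!×0!) = 1/24
  k=1: −1/(1!×0!×3!×0!×1!×1!) = -1/6
Σ = -1/8  ⇒  CG² = 576/35×(-1/8)² = 9/35
CG = −√(9/35) = -0.507093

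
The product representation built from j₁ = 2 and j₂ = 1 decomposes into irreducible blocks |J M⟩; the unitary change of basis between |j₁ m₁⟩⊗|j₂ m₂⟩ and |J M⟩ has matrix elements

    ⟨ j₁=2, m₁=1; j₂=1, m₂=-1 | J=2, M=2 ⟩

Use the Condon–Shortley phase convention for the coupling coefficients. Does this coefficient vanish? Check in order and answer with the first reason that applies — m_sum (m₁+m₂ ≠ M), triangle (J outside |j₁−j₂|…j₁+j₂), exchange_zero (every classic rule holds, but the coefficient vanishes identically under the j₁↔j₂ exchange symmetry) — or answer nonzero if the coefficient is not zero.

m_sum

m-sum: m₁+m₂ = 1+(-1) = 0, M = 2  ✗ ⇒ coefficient is 0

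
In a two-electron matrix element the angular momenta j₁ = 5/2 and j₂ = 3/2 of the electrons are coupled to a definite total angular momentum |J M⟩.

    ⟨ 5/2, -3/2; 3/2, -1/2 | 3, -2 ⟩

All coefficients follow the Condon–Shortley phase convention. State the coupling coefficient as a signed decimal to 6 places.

√[7·1!4!2!/8! · 1!4!1!2!1!5!] = √(48)
  +(−1)^0/∏(0,1,4,1,0,1)! = 1/24  (running 1/24)
  +(−1)^1/∏(1,0,3,0,1,2)! = -1/12  (running -1/24)
⟨..|..⟩ = √(48)·(-1/24) = -0.288675

-0.288675  (= −√(1/12))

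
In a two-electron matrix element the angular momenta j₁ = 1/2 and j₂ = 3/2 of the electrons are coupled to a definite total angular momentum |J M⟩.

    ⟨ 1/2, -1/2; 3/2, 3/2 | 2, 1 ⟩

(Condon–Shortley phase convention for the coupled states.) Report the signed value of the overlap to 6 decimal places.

j₁+j₂−J=0  J+j₁−j₂=1  J−j₁+j₂=3  j₁+j₂+J+1=5
(j₁±m₁, j₂±m₂, J±M) = (0,1,3,0,3,1)
P² = 9
sum k=0..0:
  [0] +1/6 = 1/6
S = 1/6
C² = P²·S² = 1/4 ; C = +0.500000

+0.500000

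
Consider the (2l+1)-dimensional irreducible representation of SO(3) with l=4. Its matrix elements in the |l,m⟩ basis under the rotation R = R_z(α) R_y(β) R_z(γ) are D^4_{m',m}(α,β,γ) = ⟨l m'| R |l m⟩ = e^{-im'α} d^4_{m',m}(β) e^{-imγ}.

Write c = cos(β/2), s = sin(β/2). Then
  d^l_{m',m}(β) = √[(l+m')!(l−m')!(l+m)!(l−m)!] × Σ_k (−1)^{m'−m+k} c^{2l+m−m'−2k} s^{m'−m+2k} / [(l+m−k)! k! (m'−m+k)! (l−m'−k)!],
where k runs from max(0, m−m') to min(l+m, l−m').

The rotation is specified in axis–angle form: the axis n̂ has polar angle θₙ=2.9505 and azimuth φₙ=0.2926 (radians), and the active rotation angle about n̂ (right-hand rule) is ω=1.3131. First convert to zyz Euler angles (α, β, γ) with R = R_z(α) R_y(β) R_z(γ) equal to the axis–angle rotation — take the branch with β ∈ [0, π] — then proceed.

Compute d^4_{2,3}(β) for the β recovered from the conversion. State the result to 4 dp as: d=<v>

Axis–angle → zyz. n̂ = (sinθₙcosφₙ, sinθₙsinφₙ, cosθₙ) = (+0.181859, +0.054784, -0.981797), ω = 1.3131.
R = I cosω + sinω [n̂]ₓ + (1−cosω) n̂n̂ᵀ gives
  R = [+0.279498, +0.956802, -0.080070; -0.941954, +0.257090, -0.215933; -0.186020, +0.135775, +0.973120]
β = atan2(√(R₁₃²+R₂₃²), R₃₃) = 0.232387; α = atan2(R₂₃, R₁₃) mod 2π = 4.357300; γ = atan2(R₃₂, −R₃₁) mod 2π = 0.630507
d^4_{2,3}(β=0.2324) via the finite sum:
c=cos(0.232387/2)=0.993257, s=sin(0.232387/2)=0.115932; N=√[720·2·5040·1]=2693.993318
The bounds max(0,m−m')=1 and min(l+m,l−m')=2 give 2 terms
  k=1: (−1)^0·2693.9933/(720)·0.9933^7·0.1159^1 = +0.413713
  k=2: (−1)^1·2693.9933/(240)·0.9933^5·0.1159^3 = -0.016908
d^4_{2,3}(0.2324) = +0.413713 -0.016908 = +0.396805

d=0.3968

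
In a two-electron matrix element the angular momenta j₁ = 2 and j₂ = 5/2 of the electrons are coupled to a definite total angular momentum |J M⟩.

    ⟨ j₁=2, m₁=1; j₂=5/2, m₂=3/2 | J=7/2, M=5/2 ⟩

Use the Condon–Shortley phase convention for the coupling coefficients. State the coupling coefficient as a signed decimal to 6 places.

-0.125988

j₁+j₂−J=1  J+j₁−j₂=3  J−j₁+j₂=4  j₁+j₂+J+1=9
(j₁±m₁, j₂±m₂, J±M) = (3,1,4,1,6,1)
P² = 2304/7
sum k=0..1:
  [0] +1/48 = 1/48
  [1] −1/36 = -1/36
S = -1/144
C² = P²·S² = 1/63 ; C = -0.125988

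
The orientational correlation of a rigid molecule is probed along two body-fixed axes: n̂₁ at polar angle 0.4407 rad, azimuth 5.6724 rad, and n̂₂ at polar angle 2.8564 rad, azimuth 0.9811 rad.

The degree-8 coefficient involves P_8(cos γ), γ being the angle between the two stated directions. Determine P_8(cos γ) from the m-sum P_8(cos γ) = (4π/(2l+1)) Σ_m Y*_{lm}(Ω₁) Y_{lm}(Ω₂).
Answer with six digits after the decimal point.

Term-by-term m-sum for l=8 (normalisation 4π/17 = 0.739198):
  m=-8: Y*=(0.000098, 0.000557)  Y=(0.000000, -0.000020)  product (0.000000, -0.000000)
  m=-7: Y*=(-0.002028, 0.004342)  Y=(-0.000230, 0.000152)  product (-0.000000, -0.000001)
  m=-6: Y*=(-0.022142, 0.012770)  Y=(0.002206, 0.000924)  product (-0.000061, 0.000008)
  m=-5: Y*=(-0.095931, -0.008431)  Y=(-0.002854, -0.014596)  product (0.000151, 0.001424)
  m=-4: Y*=(-0.199256, -0.167304)  Y=(-0.048346, 0.048096)  product (0.017680, -0.001495)
  m=-3: Y*=(-0.124147, -0.463766)  Y=(0.221948, 0.044597)  product (-0.006872, -0.108469)
  m=-2: Y*=(0.172359, -0.473318)  Y=(-0.192747, -0.467043)  product (-0.254282, 0.010731)
  m=-1: Y*=(0.036407, -0.025488)  Y=(-0.335938, 0.502063)  product (0.000566, 0.026841)
  m=+0: Y*=(-0.474468, -0.000000)  Y=(-0.012538, 0.000000)  product (0.005949, 0.000000)
  m=+1: Y*=(-0.036407, -0.025488)  Y=(0.335938, 0.502063)  product (0.000566, -0.026841)
  m=+2: Y*=(0.172359, 0.473318)  Y=(-0.192747, 0.467043)  product (-0.254282, -0.010731)
  m=+3: Y*=(0.124147, -0.463766)  Y=(-0.221948, 0.044597)  product (-0.006872, 0.108469)
  m=+4: Y*=(-0.199256, 0.167304)  Y=(-0.048346, -0.048096)  product (0.017680, 0.001495)
  m=+5: Y*=(0.095931, -0.008431)  Y=(0.002854, -0.014596)  product (0.000151, -0.001424)
  m=+6: Y*=(-0.022142, -0.012770)  Y=(0.002206, -0.000924)  product (-0.000061, -0.000008)
  m=+7: Y*=(0.002028, 0.004342)  Y=(0.000230, 0.000152)  product (-0.000000, 0.000001)
  m=+8: Y*=(0.000098, -0.000557)  Y=(0.000000, 0.000020)  product (0.000000, 0.000000)
Accumulated sum (-0.479686, 0.000000); after 4π/(2l+1) scaling, (-0.354583, 0.000000) ⇒ P_8 = -0.354583

-0.354583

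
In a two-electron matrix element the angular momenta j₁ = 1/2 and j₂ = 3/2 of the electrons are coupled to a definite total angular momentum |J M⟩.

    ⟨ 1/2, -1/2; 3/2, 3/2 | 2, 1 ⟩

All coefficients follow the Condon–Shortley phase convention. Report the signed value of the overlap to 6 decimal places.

+√(1/4) = +0.500000

√[5·0!1!3!/5! · 0!1!3!0!3!1!] = √(9)
  +(−1)^0/∏(0,0,1,3,0,0)! = 1/6  (running 1/6)
⟨..|..⟩ = √(9)·(1/6) = +0.500000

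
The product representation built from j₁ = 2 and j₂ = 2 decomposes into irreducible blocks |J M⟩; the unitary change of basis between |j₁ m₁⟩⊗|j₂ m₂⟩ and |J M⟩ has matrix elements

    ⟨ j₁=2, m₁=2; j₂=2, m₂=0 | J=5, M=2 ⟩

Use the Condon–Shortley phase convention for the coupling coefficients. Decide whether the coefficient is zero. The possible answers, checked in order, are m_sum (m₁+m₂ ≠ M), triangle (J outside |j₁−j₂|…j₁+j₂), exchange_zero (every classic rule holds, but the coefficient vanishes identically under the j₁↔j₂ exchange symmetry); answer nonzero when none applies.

triangle

m-sum: m₁+m₂ = 2+0 = 2, M = 2  ✓
triangle: need |j₁−j₂| ≤ J ≤ j₁+j₂, i.e. J ∈ [0, 4]; J = 5 is outside ✗ ⇒ coefficient is 0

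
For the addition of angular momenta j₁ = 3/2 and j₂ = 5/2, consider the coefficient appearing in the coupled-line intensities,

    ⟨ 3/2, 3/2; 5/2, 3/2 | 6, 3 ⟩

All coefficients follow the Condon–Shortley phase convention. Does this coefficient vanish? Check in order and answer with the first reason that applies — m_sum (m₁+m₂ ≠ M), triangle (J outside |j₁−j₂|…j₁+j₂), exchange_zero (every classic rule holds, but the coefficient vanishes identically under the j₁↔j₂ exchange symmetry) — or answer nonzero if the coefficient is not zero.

m-sum: m₁+m₂ = 3/2+3/2 = 3, M = 3  ✓
triangle: need |j₁−j₂| ≤ J ≤ j₁+j₂, i.e. J ∈ [1, 4]; J = 6 is outside ✗ ⇒ coefficient is 0

triangle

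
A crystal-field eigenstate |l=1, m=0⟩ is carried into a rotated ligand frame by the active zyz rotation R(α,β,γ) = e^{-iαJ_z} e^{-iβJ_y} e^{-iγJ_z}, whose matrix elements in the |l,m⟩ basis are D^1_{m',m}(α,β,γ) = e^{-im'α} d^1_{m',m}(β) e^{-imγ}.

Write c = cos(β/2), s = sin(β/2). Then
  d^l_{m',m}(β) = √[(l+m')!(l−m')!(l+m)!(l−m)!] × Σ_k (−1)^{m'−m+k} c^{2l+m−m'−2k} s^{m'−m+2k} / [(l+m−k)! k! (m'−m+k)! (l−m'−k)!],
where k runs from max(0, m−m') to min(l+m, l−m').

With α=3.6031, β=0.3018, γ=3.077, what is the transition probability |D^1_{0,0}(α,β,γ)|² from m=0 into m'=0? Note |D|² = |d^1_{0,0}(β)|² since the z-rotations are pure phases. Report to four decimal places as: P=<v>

First d^1_{0,0}(β=0.3018), then the phase factors e^{-i(0)α} and e^{-i(0)γ}:
With c≡cos(β/2)=0.988636 and s≡sin(β/2)=0.150328, N=[1·1·1·1]^{1/2}=1.000000
k: max(0,(0)−(0))=0 … min(1+(0),1−(0))=1
  k=0: (−1)^0·1.0000/(1)·0.9886^2·0.1503^0 = +0.977402
  k=1: (−1)^1·1.0000/(1)·0.9886^0·0.1503^2 = -0.022598
d^1_{0,0}(0.3018) = +0.977402 -0.022598 = +0.954803
|D^1_{0,0}|² = |d^1_{0,0}(β)|² = (+0.954803)² = 0.911649 (the z-rotation phases have unit modulus)

P=0.9116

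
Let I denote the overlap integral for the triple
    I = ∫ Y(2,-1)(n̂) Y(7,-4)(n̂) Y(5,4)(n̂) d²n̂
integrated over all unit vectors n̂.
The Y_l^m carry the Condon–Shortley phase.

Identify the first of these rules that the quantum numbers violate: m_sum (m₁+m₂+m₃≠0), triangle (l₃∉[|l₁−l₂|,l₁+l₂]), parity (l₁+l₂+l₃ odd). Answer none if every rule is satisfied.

azimuthal sum: -1 − 4 + 4 = -1  ✗
5 ≤ 5 ≤ 9 (triangle on l)
L = 2 + 7 + 5 = 14 (even)

m_sum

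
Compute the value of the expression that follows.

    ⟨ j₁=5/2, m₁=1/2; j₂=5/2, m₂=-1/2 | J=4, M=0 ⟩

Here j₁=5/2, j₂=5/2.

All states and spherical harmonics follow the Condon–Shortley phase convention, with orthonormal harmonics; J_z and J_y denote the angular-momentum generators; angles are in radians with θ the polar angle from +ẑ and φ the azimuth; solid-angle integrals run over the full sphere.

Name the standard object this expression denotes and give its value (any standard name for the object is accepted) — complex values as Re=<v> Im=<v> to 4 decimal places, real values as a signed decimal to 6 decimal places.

This is a Clebsch–Gordan (vector-coupling) coefficient.
√[9·1!4!4!/10! · 3!2!2!3!4!4!] = √(20736/175)
  +(−1)^0/∏(0,1,2,2,2,2)! = 1/16  (running 1/16)
  +(−1)^1/∏(1,0,1,1,3,3)! = -1/36  (running 5/144)
⟨..|..⟩ = √(20736/175)·(5/144) = +0.377964

Clebsch–Gordan coefficient, +√(1/7) ≈ +0.377964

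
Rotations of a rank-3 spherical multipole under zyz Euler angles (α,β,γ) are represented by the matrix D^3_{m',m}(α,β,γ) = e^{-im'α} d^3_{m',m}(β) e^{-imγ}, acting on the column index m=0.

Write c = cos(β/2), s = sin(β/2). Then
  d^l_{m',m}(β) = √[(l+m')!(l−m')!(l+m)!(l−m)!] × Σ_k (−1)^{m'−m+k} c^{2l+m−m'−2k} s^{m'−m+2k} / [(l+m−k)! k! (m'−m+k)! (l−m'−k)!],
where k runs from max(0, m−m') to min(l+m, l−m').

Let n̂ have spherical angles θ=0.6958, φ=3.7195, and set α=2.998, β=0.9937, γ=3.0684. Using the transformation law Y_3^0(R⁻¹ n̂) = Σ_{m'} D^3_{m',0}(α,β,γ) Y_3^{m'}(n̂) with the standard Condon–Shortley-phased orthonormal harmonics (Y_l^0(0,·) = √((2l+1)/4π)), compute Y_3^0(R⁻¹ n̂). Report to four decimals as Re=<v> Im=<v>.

Re=0.1163 Im=0.0000

Need the full column D^3_{m',0} for m'=−3..3 at α=2.9980, β=0.9937, γ=3.0684.
cos(β/2)=0.879088, sin(β/2)=0.476659
d^3_{-3,0}: single k=3 term ⇒ +0.329030;  D = -0.298970+0.137396i
d^3_{-2,0}: k∈[2..3] ⇒ +0.743201 -0.218502 = +0.524698;  D = +0.503209-0.148623i
d^3_{-1,0}: k∈[1..3] ⇒ +0.866884 -0.764597 +0.074931 = +0.177218;  D = -0.175394+0.025360i
d^3_{0,0}: k∈[0..3] ⇒ +0.461525 -1.221203 +0.359036 -0.011729 = -0.412371;  D = -0.412371+0.000000i
d^3_{1,0}: k∈[0..2] ⇒ -0.866884 +0.764597 -0.074931 = -0.177218;  D = +0.175394+0.025360i
d^3_{2,0}: k∈[0..1] ⇒ +0.743201 -0.218502 = +0.524698;  D = +0.503209+0.148623i
d^3_{3,0}: single k=0 term ⇒ -0.329030;  D = +0.298970+0.137396i
Y_3^{m'}(θ=0.6958,φ=3.7195) and Σ D·Y over m':
  (-0.2990+0.1374i)·(+0.0178+0.1084i)  (+0.5032-0.1486i)·(+0.1299-0.2949i)  (-0.1754+0.0254i)·(-0.3376+0.2202i)  (-0.4124+0.0000i)·(-0.0156+0.0000i)  (+0.1754+0.0254i)·(+0.3376+0.2202i)  (+0.5032+0.1486i)·(+0.1299+0.2949i)  (+0.2990+0.1374i)·(-0.0178+0.1084i)
Y_3^0(R⁻¹ n̂) = +0.116336-0.000000i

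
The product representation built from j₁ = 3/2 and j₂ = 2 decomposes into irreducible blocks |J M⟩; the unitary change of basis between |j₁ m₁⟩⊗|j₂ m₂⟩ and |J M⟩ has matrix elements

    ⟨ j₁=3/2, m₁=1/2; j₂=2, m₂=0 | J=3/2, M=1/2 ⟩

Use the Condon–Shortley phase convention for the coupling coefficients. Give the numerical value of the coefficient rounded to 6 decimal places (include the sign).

-0.447214  (= −√(1/5))

√[4·2!1!2!/6! · 2!1!2!2!2!1!] = √(16/45)
  +(−1)^0/∏(0,2,1,2,0,0)! = 1/4  (running 1/4)
  +(−1)^1/∏(1,1,0,1,1,1)! = -1  (running -3/4)
⟨..|..⟩ = √(16/45)·(-3/4) = -0.447214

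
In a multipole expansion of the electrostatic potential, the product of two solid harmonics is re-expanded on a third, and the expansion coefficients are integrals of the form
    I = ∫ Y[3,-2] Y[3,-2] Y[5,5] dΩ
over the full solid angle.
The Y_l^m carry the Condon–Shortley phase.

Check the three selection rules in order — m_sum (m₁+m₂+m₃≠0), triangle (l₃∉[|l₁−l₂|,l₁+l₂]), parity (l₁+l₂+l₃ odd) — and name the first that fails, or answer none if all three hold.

m_sum

Σmᵢ = 1  ✗
l₃∈[|l₁−l₂|,l₁+l₂]=[0,6], have l₃=5
Σlᵢ = 11 ⇒ odd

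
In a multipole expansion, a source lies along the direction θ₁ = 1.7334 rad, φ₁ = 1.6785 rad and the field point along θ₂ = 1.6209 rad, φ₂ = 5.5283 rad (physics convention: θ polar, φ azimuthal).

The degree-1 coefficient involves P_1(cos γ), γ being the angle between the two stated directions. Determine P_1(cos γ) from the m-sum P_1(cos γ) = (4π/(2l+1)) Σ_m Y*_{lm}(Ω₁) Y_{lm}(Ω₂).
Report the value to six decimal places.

Expand P_1 via completeness: Σ_{m} conj(Y_{1,m}) at Ω₁ times Y_{1,m} at Ω₂ —
  [-1]  conj(Y_{1,-1})(Ω₁) = -0.036649+0.338961i ; Y_{1,-1}(Ω₂) = +0.251325+0.236437i ; Δ = -0.089354+0.076524i
  [+0]  conj(Y_{1,0})(Ω₁) = -0.079099-0.000000i ; Y_{1,0}(Ω₂) = -0.024471+0.000000i ; Δ = +0.001936+0.000000i
  [+1]  conj(Y_{1,1})(Ω₁) = +0.036649+0.338961i ; Y_{1,1}(Ω₂) = -0.251325+0.236437i ; Δ = -0.089354-0.076524i
Total Σ_m = -0.176772+0.000000i. Multiply by 4.188790: -0.740462+0.000000i. P_1(cos γ) = -0.740462

-0.740462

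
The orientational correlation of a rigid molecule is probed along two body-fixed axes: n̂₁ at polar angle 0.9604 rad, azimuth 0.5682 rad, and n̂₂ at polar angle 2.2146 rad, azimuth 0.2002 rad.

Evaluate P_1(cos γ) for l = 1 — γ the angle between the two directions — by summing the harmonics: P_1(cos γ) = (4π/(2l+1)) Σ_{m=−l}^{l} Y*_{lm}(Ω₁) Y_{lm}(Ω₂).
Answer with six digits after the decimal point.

0.267455

Addition theorem: P_1(cos γ) = (4π/3) Σ_m Y*_{lm}(Ω₁) Y_{lm}(Ω₂), m = −1…1:
  m=-1: (0.238621, 0.152343) × (0.270813, -0.054953) = (0.072993, 0.028144)  (running Σ = (0.072993, 0.028144))
  m=0: (0.280063, -0.000000) × (-0.293280, 0.000000) = (-0.082137, 0.000000)  (running Σ = (-0.009143, 0.028144))
  m=1: (-0.238621, 0.152343) × (-0.270813, -0.054953) = (0.072993, -0.028144)  (running Σ = (0.063850, 0.000000))
Total Σ_m = (0.063850, 0.000000). Multiply by 4.188790: (0.267455, 0.000000). P_1(cos γ) = 0.267455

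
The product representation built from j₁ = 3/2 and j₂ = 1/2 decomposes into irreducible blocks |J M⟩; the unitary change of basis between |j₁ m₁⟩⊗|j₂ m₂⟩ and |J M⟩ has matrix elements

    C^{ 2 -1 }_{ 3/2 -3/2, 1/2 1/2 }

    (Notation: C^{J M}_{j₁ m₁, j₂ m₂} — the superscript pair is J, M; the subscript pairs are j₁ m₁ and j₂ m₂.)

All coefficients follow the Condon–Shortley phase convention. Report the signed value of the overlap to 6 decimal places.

+√(1/4) ≈ +0.500000

triangle: 0!×3!×1!/5! = 6/120
(j±m)!: 0!×3!×1!×0!×1!×3! = 36
prefactor² = (2J+1)×Δ×N² = 9
  k=0: +1/(0!×0!×3!×1!×0!×0!) = 1/6
Σ = 1/6  ⇒  CG² = 9×(1/6)² = 1/4
CG = +√(1/4) = +0.500000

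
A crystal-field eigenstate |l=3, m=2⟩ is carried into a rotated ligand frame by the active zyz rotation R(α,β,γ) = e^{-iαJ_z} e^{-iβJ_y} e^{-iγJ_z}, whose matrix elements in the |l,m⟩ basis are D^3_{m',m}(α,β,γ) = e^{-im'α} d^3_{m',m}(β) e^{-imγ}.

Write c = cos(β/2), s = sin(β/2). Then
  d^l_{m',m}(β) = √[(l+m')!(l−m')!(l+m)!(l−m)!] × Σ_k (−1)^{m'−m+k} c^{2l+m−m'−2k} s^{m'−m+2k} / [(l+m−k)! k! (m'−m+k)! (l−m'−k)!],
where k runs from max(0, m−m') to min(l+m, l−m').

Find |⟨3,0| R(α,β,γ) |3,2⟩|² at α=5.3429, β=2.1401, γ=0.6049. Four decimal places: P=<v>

P=0.2742

Split into d^3_{0,2}(β=2.1401) × two z-phases.
With c≡cos(β/2)=0.480080 and s≡sin(β/2)=0.877225, N=[6·6·120·1]^{1/2}=65.726707
k: max(0,(2)−(0))=2 … min(3+(2),3−(0))=3
  k=2: (−1)^0·65.7267/(12)·0.4801^4·0.8772^2 = +0.223892
  k=3: (−1)^1·65.7267/(12)·0.4801^2·0.8772^4 = -0.747535
d^3_{0,2}(2.1401) = +0.223892 -0.747535 = -0.523643
|D^3_{0,2}|² = |d^3_{0,2}(β)|² = (-0.523643)² = 0.274202 (the z-rotation phases have unit modulus)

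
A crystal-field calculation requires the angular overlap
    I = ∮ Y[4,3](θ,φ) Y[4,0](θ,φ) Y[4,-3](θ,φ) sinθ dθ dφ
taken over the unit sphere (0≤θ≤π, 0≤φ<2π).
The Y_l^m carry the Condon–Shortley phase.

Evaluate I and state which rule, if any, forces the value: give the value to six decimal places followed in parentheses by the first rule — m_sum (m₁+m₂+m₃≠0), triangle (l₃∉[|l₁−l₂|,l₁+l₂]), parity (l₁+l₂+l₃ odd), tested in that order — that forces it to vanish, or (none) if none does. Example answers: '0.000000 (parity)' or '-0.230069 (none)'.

0.159788 (none)

Checks pass: Σm=0; 12 even; l₃=4∈[0,8].
(2·4+1)(2·4+1)(2·4+1) = 729
Δ: 4! 4! 4! / 13! → 1/450450
sum: t=0:+1/13824 t=1:−1/216 t=2:+1/64 t=3:−1/216 t=4:+1/13824 = 5/768
3j²(4 4 4; 0 0 0) = Δ·Π!·Σ² = 18/1001  (sign +1)
sum: t=0:+1/3456 t=1:−1/864 = -1/1152
3j²(4 4 4; 3 0 -3) = Δ·Π!·Σ² = 7/286  (sign +1)
combine: 4πI² = 729·18/1001·7/286 = 6561/20449
take √, sign +1: I = 0.15978796
No selection rule forces the value: the integral is nonzero (none).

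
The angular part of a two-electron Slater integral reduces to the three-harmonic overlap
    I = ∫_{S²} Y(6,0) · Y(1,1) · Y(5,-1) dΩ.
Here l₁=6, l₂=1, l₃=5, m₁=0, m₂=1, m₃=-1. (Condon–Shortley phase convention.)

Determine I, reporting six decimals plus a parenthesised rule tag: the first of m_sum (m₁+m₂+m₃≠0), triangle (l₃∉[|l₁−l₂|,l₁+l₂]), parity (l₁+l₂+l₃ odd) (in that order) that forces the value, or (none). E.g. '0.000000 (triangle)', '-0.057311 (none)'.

m-sum 0 ✓  L=12 even ✓  5≤5≤7 ✓
Π(2lᵢ+1) = 13×3×11 = 429
triangle coeff Δ(6,1,5) = 1/858
Σ_t [1,1]: t=1:−1/14400 = -1/14400
(3j)²=6/143 [(6 1 5; 0 0 0)], sign=+1
Σ_t [2,2]: t=2:+1/34560 = 1/34560
(3j)²=5/286 [(6 1 5; 0 1 -1)], sign=+1
⇒ 4πI² = 45/143
I = (+1)√(45/143/(4π)) = 0.15824621
No selection rule forces the value: the integral is nonzero (none).

0.158246 (none)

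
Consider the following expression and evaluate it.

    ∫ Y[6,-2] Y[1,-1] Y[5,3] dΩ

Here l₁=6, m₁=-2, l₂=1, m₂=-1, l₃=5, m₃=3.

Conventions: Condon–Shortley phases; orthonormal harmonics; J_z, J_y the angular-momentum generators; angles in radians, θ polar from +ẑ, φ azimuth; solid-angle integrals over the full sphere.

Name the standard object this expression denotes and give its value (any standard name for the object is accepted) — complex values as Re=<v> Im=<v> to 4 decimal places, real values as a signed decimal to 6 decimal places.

This is a Gaunt coefficient — the integral of a triple product of spherical harmonics over the sphere.
m-sum 0 ✓  L=12 even ✓  5≤5≤7 ✓
Π(2lᵢ+1) = 13×3×11 = 429
triangle coeff Δ(6,1,5) = 1/858
Σ_t [1,1]: t=1:−1/14400 = -1/14400
(3j)²=6/143 [(6 1 5; 0 0 0)], sign=+1
Σ_t [0,0]: t=0:+1/161280 = 1/161280
(3j)²=1/143 [(6 1 5; -2 -1 3)], sign=+1
⇒ 4πI² = 18/143
I = (+1)√(18/143/(4π)) = 0.10008369

Gaunt coefficient, +0.100084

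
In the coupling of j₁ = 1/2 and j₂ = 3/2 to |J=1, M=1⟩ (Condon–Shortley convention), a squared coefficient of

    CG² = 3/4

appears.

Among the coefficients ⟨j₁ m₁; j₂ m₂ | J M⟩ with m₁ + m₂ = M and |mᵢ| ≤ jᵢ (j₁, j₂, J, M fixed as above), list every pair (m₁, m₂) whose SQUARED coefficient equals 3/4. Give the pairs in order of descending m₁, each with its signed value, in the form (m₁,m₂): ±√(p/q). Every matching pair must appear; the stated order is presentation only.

Admissible pairs with m₁+m₂ = M = 1: (-1/2,3/2), (1/2,1/2)
  (m₁,m₂)=(1/2,1/2): CG² = 1/4, CG = +√(1/4)
  (m₁,m₂)=(-1/2,3/2): CG² = 3/4, CG = −√(3/4)   ← matches the target
Pairs with CG² = 3/4: (-1/2,3/2): −√(3/4)

(-1/2,3/2): −√(3/4)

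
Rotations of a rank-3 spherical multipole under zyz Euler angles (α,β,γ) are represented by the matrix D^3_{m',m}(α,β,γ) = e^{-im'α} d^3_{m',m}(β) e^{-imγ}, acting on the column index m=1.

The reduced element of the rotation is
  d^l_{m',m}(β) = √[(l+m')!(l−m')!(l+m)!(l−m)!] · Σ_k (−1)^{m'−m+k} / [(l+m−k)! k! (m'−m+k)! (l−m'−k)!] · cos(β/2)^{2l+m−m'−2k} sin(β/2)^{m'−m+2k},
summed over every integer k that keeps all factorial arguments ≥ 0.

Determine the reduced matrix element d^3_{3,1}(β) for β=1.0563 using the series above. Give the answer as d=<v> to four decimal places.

d^3_{3,1}(β=1.0563) via the finite sum:
Half-angle: c=0.863741, s=0.503936. N=√(720·1·24·2)=185.903201
k∈{0} keeps every argument non-negative
  k=0: (−1)^2·185.9032/(48)·0.8637^4·0.5039^2 = +0.547433
d^3_{3,1}(1.0563) = +0.547433

d=0.5474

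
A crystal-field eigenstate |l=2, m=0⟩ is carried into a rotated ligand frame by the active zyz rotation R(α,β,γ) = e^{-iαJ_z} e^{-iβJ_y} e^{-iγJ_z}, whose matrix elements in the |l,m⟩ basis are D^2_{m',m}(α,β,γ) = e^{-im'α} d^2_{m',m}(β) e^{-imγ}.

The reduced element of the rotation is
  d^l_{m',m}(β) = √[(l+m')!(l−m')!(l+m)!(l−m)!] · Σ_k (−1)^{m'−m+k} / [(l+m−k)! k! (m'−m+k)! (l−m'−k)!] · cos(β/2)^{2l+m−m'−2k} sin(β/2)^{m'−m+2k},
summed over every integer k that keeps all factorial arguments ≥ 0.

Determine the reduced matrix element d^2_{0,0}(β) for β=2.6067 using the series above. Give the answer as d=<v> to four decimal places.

d=0.6102

d^2_{0,0}(β=2.6067) via the finite sum:
Half-angle: c=0.264269, s=0.964449. N=√(2·2·2·2)=4.000000
Admissible k: 0..2 (factorial args all ≥0)
  k=0: (−1)^0·4.0000/(4)·0.2643^4·0.9644^0 = +0.004877
  k=1: (−1)^1·4.0000/(1)·0.2643^2·0.9644^2 = -0.259844
  k=2: (−1)^2·4.0000/(4)·0.2643^0·0.9644^4 = +0.865201
d^2_{0,0}(2.6067) = +0.004877 -0.259844 +0.865201 = +0.610234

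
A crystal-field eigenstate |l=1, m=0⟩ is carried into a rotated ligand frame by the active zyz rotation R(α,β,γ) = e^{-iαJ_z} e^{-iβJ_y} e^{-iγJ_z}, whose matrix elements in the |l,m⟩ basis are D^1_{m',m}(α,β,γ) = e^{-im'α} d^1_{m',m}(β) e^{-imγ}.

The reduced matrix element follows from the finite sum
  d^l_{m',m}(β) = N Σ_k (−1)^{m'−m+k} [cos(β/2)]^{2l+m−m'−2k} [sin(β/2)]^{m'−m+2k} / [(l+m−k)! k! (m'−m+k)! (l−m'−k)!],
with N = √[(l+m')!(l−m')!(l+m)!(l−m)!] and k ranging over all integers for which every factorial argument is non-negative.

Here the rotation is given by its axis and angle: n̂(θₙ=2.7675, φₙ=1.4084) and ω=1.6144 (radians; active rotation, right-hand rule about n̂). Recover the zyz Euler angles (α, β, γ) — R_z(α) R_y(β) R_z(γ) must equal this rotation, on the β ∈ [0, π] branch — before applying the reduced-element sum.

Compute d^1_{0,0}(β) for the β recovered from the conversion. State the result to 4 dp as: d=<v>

Axis–angle → zyz. n̂ = (sinθₙcosφₙ, sinθₙsinφₙ, cosθₙ) = (+0.059084, +0.360620, -0.930840), ω = 1.6144.
R = I cosω + sinω [n̂]ₓ + (1−cosω) n̂n̂ᵀ gives
  R = [-0.039947, +0.952190, +0.302883; -0.907719, +0.092126, -0.409339; -0.417672, -0.291284, +0.860641]
β = atan2(√(R₁₃²+R₂₃²), R₃₃) = 0.534268; α = atan2(R₂₃, R₁₃) mod 2π = 5.349414; γ = atan2(R₃₂, −R₃₁) mod 2π = 5.674207
d^1_{0,0}(β=0.5343) via the finite sum:
With c≡cos(β/2)=0.964531 and s≡sin(β/2)=0.263968, N=[1·1·1·1]^{1/2}=1.000000
k: max(0,(0)−(0))=0 … min(1+(0),1−(0))=1
  k=0: (−1)^0·1.0000/(1)·0.9645^2·0.2640^0 = +0.930321
  k=1: (−1)^1·1.0000/(1)·0.9645^0·0.2640^2 = -0.069679
d^1_{0,0}(0.5343) = +0.930321 -0.069679 = +0.860641

d=0.8606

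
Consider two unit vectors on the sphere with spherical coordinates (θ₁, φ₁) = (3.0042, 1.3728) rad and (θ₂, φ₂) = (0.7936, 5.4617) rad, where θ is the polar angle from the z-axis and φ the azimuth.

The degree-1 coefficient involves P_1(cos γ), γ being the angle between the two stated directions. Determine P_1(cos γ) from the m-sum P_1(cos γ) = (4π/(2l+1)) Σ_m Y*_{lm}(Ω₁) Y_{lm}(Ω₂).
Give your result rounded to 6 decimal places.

-0.751682

Term-by-term m-sum for l=1 (normalisation 4π/3 = 4.188790):
  term(m=-1) = (-0.006805, 0.009462)   from Y*(Ω₁)=(0.009308, 0.046395), Y(Ω₂)=(0.167761, 0.180328)
  term(m=+0) = (-0.165841, -0.000000)   from Y*(Ω₁)=(-0.483998, -0.000000), Y(Ω₂)=(0.342649, 0.000000)
  term(m=+1) = (-0.006805, -0.009462)   from Y*(Ω₁)=(-0.009308, 0.046395), Y(Ω₂)=(-0.167761, 0.180328)
Σ over m = (-0.179451, 0.000000); ×(4π/3) → (-0.751682, 0.000000). Real part: -0.751682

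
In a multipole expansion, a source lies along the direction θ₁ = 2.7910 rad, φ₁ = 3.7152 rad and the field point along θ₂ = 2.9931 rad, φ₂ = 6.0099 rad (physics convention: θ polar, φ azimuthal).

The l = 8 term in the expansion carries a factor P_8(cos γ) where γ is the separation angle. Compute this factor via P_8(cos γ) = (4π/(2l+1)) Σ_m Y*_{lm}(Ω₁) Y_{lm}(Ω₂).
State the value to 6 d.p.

-0.408113

Term-by-term m-sum for l=8 (normalisation 4π/17 = 0.739198):
  m=-8: Y*=-0.00001 - 0.00010j  Y=-0.00000 + 0.00000j  product 0.00000 + 0.00000j
  m=-7: Y*=-0.00070 - 0.00084j  Y=0.00000 - 0.00000j  product -0.00000 + 0.00000j
  m=-6: Y*=-0.00722 - 0.00223j  Y=-0.00000 + 0.00005j  product 0.00000 - 0.00000j
  m=-5: Y*=-0.03595 + 0.01009j  Y=-0.00014 - 0.00065j  product 0.00001 + 0.00002j
  m=-4: Y*=-0.08925 + 0.10102j  Y=0.00281 + 0.00543j  product -0.00080 - 0.00020j
  m=-3: Y*=-0.05170 + 0.34205j  Y=-0.02840 - 0.03043j  product 0.01188 - 0.00814j
  m=-2: Y*=0.23433 + 0.51972j  Y=0.17059 + 0.10379j  product -0.01397 + 0.11298j
  m=-1: Y*=0.34388 + 0.22217j  Y=-0.57557 - 0.16133j  product -0.16208 - 0.18335j
  m=+0: Y*=-0.29826 + 0.00000j  Y=0.74493 + 0.00000j  product -0.22218 + 0.00000j
  m=+1: Y*=-0.34388 + 0.22217j  Y=0.57557 - 0.16133j  product -0.16208 + 0.18335j
  m=+2: Y*=0.23433 - 0.51972j  Y=0.17059 - 0.10379j  product -0.01397 - 0.11298j
  m=+3: Y*=0.05170 + 0.34205j  Y=0.02840 - 0.03043j  product 0.01188 + 0.00814j
  m=+4: Y*=-0.08925 - 0.10102j  Y=0.00281 - 0.00543j  product -0.00080 + 0.00020j
  m=+5: Y*=0.03595 + 0.01009j  Y=0.00014 - 0.00065j  product 0.00001 - 0.00002j
  m=+6: Y*=-0.00722 + 0.00223j  Y=-0.00000 - 0.00005j  product 0.00000 + 0.00000j
  m=+7: Y*=0.00070 - 0.00084j  Y=-0.00000 - 0.00000j  product -0.00000 - 0.00000j
  m=+8: Y*=-0.00001 + 0.00010j  Y=-0.00000 - 0.00000j  product 0.00000 - 0.00000j
Total Σ_m = -0.55210 + 0.00000j. Multiply by 0.739198: -0.40811 + 0.00000j. P_8(cos γ) = -0.408113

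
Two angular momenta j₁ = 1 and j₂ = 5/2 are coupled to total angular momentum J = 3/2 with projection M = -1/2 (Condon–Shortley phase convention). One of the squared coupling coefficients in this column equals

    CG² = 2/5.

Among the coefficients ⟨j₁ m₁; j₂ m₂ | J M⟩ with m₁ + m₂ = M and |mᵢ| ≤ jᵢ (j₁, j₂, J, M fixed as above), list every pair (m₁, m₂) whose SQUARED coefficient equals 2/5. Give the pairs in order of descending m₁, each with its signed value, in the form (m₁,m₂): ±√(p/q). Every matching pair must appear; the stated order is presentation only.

(1,-3/2): +√(2/5); (0,-1/2): −√(2/5)

Admissible pairs with m₁+m₂ = M = -1/2: (-1,1/2), (0,-1/2), (1,-3/2)
  (m₁,m₂)=(1,-3/2): CG² = 2/5, CG = +√(2/5)   ← matches the target
  (m₁,m₂)=(0,-1/2): CG² = 2/5, CG = −√(2/5)   ← matches the target
  (m₁,m₂)=(-1,1/2): CG² = 1/5, CG = +√(1/5)
Pairs with CG² = 2/5: (1,-3/2): +√(2/5); (0,-1/2): −√(2/5)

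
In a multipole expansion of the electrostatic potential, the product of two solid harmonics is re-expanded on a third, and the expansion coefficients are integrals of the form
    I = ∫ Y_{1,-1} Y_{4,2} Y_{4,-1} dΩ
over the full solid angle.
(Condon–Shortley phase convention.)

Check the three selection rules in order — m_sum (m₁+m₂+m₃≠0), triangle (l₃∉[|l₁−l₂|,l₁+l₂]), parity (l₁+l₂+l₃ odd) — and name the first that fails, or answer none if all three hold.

azimuthal sum: -1 + 2 − 1 = 0  ✓
3 ≤ 4 ≤ 5 (triangle on l)  ✓
L = 1 + 4 + 4 = 9 (odd)  ✗

parity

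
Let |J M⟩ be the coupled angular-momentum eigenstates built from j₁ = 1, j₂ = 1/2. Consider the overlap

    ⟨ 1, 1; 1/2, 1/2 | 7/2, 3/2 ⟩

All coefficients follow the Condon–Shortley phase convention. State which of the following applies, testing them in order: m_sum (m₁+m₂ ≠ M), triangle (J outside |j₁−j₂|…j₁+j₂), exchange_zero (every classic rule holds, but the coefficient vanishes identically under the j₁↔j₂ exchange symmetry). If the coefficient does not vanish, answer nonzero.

triangle

m-sum: m₁+m₂ = 1+1/2 = 3/2, M = 3/2  ✓
triangle: need |j₁−j₂| ≤ J ≤ j₁+j₂, i.e. J ∈ [1/2, 3/2]; J = 7/2 is outside ✗ ⇒ coefficient is 0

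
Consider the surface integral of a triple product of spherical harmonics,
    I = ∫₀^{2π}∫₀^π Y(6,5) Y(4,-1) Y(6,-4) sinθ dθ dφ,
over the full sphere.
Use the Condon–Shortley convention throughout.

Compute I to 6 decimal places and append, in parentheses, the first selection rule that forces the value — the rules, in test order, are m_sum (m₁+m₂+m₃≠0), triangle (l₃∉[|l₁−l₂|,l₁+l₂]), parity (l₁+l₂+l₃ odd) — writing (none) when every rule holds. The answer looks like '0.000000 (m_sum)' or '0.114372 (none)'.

0.047465 (none)

m-sum 0 ✓  L=16 even ✓  2≤6≤10 ✓
Π(2lᵢ+1) = 13×9×13 = 1521
triangle coeff Δ(6,4,6) = 1/15315300
Σ_t [0,4]: t=0:+1/829440 t=1:−1/25920 t=2:+1/9216 t=3:−1/25920 t=4:+1/829440 = 7/207360
(3j)²=28/2431 [(6 4 6; 0 0 0)], sign=+1
Σ_t [0,1]: t=0:+1/725760 t=1:−1/967680 = 1/2903040
(3j)²=5/3094 [(6 4 6; 5 -1 -4)], sign=+1
⇒ 4πI² = 90/3179
I = (+1)√(90/3179/(4π)) = 0.04746473
No selection rule forces the value: the integral is nonzero (none).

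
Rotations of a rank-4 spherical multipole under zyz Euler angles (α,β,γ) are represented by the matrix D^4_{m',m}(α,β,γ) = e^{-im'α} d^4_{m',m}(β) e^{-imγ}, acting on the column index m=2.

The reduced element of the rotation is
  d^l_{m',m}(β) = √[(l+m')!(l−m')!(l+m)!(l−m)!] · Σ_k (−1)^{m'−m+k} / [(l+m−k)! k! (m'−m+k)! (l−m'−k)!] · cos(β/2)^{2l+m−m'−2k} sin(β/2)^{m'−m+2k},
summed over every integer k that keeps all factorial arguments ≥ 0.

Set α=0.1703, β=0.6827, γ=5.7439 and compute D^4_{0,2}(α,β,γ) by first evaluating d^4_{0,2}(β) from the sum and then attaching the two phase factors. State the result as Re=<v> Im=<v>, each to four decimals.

First d^4_{0,2}(β=0.6827), then the phase factors e^{-i(0)α} and e^{-i(2)γ}:
With c≡cos(β/2)=0.942304 and s≡sin(β/2)=0.334760, N=[24·24·720·2]^{1/2}=910.735966
k∈{2,3,4} keeps every argument non-negative
  k=2: (−1)^0·910.7360/(96)·0.9423^6·0.3348^2 = +0.744273
  k=3: (−1)^1·910.7360/(36)·0.9423^4·0.3348^4 = -0.250487
  k=4: (−1)^2·910.7360/(96)·0.9423^2·0.3348^6 = +0.011855
d^4_{0,2}(0.6827) = +0.744273 -0.250487 +0.011855 = +0.505641
Attach z-rotation phases: D = e^{-i(0)(0.1703)}·(+0.505641)·e^{-i(2)(5.7439)} = +0.238960+0.445613i

Re=0.2390 Im=0.4456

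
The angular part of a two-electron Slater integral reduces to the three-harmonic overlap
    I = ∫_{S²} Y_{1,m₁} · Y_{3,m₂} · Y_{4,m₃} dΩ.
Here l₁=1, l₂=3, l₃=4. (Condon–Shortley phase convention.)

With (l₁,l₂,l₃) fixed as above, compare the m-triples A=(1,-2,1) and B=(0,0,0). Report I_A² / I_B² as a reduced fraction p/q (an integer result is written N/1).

3/16

Same 1,3,4: normalisation and zero-m 3j drop out of the ratio.
A: Δ: 0! 2! 6! / 9! → 1/252; sum: t=0:+1/240 = 1/240; 3j²(1 3 4; 1 -2 1) = Δ·Π!·Σ² = 1/84  (sign -1)
B: Δ: 0! 2! 6! / 9! → 1/252; sum: t=0:+1/36 = 1/36; 3j²(1 3 4; 0 0 0) = Δ·Π!·Σ² = 4/63  (sign +1)
I_A²/I_B² = (1/84)/(4/63) = 3/16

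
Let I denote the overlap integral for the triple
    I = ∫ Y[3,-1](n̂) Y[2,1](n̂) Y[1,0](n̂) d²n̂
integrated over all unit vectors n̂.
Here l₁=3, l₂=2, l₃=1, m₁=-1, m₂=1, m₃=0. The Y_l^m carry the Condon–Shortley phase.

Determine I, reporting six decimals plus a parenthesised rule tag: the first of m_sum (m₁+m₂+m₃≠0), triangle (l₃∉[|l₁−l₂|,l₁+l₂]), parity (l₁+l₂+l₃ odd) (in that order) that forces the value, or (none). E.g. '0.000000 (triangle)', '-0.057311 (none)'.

-0.233597 (none)

Rules hold: Σm=0, L=6 even, 1≤1≤5.
N = 7·5·3 = 105
Δ = 4!·2!·0!/7! = 1/105
Racah Σ t=2..2: t=2:+1/4 = 1/4
⇒ 3j(3 2 1; 0 0 0)² = 3/35, sgn -1
Racah Σ t=3..3: t=3:−1/6 = -1/6
⇒ 3j(3 2 1; -1 1 0)² = 8/105, sgn +1
4πI² = N·(3j₀)²·(3jₘ)² = 24/35
I = -1·√(0.685714/4π) = -0.23359668
No selection rule forces the value: the integral is nonzero (none).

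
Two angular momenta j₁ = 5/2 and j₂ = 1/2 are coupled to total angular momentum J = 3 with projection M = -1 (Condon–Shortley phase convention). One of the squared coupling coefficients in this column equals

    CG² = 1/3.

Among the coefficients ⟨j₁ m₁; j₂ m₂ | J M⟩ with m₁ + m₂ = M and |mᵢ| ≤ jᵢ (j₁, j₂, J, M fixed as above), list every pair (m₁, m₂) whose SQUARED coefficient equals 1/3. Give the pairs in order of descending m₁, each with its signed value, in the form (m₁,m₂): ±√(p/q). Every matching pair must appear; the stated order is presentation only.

(-3/2,1/2): +√(1/3)

Admissible pairs with m₁+m₂ = M = -1: (-3/2,1/2), (-1/2,-1/2)
  (m₁,m₂)=(-1/2,-1/2): CG² = 2/3, CG = +√(2/3)
  (m₁,m₂)=(-3/2,1/2): CG² = 1/3, CG = +√(1/3)   ← matches the target
Pairs with CG² = 1/3: (-3/2,1/2): +√(1/3)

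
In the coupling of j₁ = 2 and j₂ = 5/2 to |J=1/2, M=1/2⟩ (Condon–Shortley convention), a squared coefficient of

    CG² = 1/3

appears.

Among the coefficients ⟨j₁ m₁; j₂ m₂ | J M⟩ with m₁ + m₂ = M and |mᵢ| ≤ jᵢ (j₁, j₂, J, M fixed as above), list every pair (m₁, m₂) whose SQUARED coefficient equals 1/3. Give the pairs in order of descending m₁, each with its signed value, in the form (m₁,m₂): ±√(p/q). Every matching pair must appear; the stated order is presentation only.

Admissible pairs with m₁+m₂ = M = 1/2: (-2,5/2), (-1,3/2), (0,1/2), (1,-1/2), (2,-3/2)
  (m₁,m₂)=(2,-3/2): CG² = 1/15, CG = +√(1/15)
  (m₁,m₂)=(1,-1/2): CG² = 2/15, CG = −√(2/15)
  (m₁,m₂)=(0,1/2): CG² = 1/5, CG = +√(1/5)
  (m₁,m₂)=(-1,3/2): CG² = 4/15, CG = −√(4/15)
  (m₁,m₂)=(-2,5/2): CG² = 1/3, CG = +√(1/3)   ← matches the target
Pairs with CG² = 1/3: (-2,5/2): +√(1/3)

(-2,5/2): +√(1/3)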